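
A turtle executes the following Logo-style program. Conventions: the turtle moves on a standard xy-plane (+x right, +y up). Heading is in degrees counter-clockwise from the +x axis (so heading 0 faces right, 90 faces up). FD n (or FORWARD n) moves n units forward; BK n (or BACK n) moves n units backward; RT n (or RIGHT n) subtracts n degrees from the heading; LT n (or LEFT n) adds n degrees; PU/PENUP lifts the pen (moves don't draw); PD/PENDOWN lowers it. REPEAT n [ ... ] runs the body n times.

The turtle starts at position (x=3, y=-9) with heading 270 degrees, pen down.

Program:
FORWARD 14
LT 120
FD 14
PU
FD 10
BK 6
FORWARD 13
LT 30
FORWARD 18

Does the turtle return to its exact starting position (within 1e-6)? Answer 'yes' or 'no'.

Answer: no

Derivation:
Executing turtle program step by step:
Start: pos=(3,-9), heading=270, pen down
FD 14: (3,-9) -> (3,-23) [heading=270, draw]
LT 120: heading 270 -> 30
FD 14: (3,-23) -> (15.124,-16) [heading=30, draw]
PU: pen up
FD 10: (15.124,-16) -> (23.785,-11) [heading=30, move]
BK 6: (23.785,-11) -> (18.588,-14) [heading=30, move]
FD 13: (18.588,-14) -> (29.847,-7.5) [heading=30, move]
LT 30: heading 30 -> 60
FD 18: (29.847,-7.5) -> (38.847,8.088) [heading=60, move]
Final: pos=(38.847,8.088), heading=60, 2 segment(s) drawn

Start position: (3, -9)
Final position: (38.847, 8.088)
Distance = 39.712; >= 1e-6 -> NOT closed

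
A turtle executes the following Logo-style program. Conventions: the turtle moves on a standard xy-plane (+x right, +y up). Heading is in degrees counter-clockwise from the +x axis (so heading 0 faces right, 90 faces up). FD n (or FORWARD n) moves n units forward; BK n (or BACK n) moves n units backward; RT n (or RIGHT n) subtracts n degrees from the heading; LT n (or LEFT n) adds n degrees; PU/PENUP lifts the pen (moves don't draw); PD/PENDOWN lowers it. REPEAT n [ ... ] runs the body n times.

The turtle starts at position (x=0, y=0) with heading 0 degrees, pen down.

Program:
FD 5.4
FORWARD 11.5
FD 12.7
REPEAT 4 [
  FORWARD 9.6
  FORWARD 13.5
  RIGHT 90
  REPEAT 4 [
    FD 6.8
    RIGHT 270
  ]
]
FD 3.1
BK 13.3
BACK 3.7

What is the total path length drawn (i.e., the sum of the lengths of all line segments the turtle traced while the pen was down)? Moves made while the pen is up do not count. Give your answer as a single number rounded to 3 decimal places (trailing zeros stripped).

Answer: 250.9

Derivation:
Executing turtle program step by step:
Start: pos=(0,0), heading=0, pen down
FD 5.4: (0,0) -> (5.4,0) [heading=0, draw]
FD 11.5: (5.4,0) -> (16.9,0) [heading=0, draw]
FD 12.7: (16.9,0) -> (29.6,0) [heading=0, draw]
REPEAT 4 [
  -- iteration 1/4 --
  FD 9.6: (29.6,0) -> (39.2,0) [heading=0, draw]
  FD 13.5: (39.2,0) -> (52.7,0) [heading=0, draw]
  RT 90: heading 0 -> 270
  REPEAT 4 [
    -- iteration 1/4 --
    FD 6.8: (52.7,0) -> (52.7,-6.8) [heading=270, draw]
    RT 270: heading 270 -> 0
    -- iteration 2/4 --
    FD 6.8: (52.7,-6.8) -> (59.5,-6.8) [heading=0, draw]
    RT 270: heading 0 -> 90
    -- iteration 3/4 --
    FD 6.8: (59.5,-6.8) -> (59.5,0) [heading=90, draw]
    RT 270: heading 90 -> 180
    -- iteration 4/4 --
    FD 6.8: (59.5,0) -> (52.7,0) [heading=180, draw]
    RT 270: heading 180 -> 270
  ]
  -- iteration 2/4 --
  FD 9.6: (52.7,0) -> (52.7,-9.6) [heading=270, draw]
  FD 13.5: (52.7,-9.6) -> (52.7,-23.1) [heading=270, draw]
  RT 90: heading 270 -> 180
  REPEAT 4 [
    -- iteration 1/4 --
    FD 6.8: (52.7,-23.1) -> (45.9,-23.1) [heading=180, draw]
    RT 270: heading 180 -> 270
    -- iteration 2/4 --
    FD 6.8: (45.9,-23.1) -> (45.9,-29.9) [heading=270, draw]
    RT 270: heading 270 -> 0
    -- iteration 3/4 --
    FD 6.8: (45.9,-29.9) -> (52.7,-29.9) [heading=0, draw]
    RT 270: heading 0 -> 90
    -- iteration 4/4 --
    FD 6.8: (52.7,-29.9) -> (52.7,-23.1) [heading=90, draw]
    RT 270: heading 90 -> 180
  ]
  -- iteration 3/4 --
  FD 9.6: (52.7,-23.1) -> (43.1,-23.1) [heading=180, draw]
  FD 13.5: (43.1,-23.1) -> (29.6,-23.1) [heading=180, draw]
  RT 90: heading 180 -> 90
  REPEAT 4 [
    -- iteration 1/4 --
    FD 6.8: (29.6,-23.1) -> (29.6,-16.3) [heading=90, draw]
    RT 270: heading 90 -> 180
    -- iteration 2/4 --
    FD 6.8: (29.6,-16.3) -> (22.8,-16.3) [heading=180, draw]
    RT 270: heading 180 -> 270
    -- iteration 3/4 --
    FD 6.8: (22.8,-16.3) -> (22.8,-23.1) [heading=270, draw]
    RT 270: heading 270 -> 0
    -- iteration 4/4 --
    FD 6.8: (22.8,-23.1) -> (29.6,-23.1) [heading=0, draw]
    RT 270: heading 0 -> 90
  ]
  -- iteration 4/4 --
  FD 9.6: (29.6,-23.1) -> (29.6,-13.5) [heading=90, draw]
  FD 13.5: (29.6,-13.5) -> (29.6,0) [heading=90, draw]
  RT 90: heading 90 -> 0
  REPEAT 4 [
    -- iteration 1/4 --
    FD 6.8: (29.6,0) -> (36.4,0) [heading=0, draw]
    RT 270: heading 0 -> 90
    -- iteration 2/4 --
    FD 6.8: (36.4,0) -> (36.4,6.8) [heading=90, draw]
    RT 270: heading 90 -> 180
    -- iteration 3/4 --
    FD 6.8: (36.4,6.8) -> (29.6,6.8) [heading=180, draw]
    RT 270: heading 180 -> 270
    -- iteration 4/4 --
    FD 6.8: (29.6,6.8) -> (29.6,0) [heading=270, draw]
    RT 270: heading 270 -> 0
  ]
]
FD 3.1: (29.6,0) -> (32.7,0) [heading=0, draw]
BK 13.3: (32.7,0) -> (19.4,0) [heading=0, draw]
BK 3.7: (19.4,0) -> (15.7,0) [heading=0, draw]
Final: pos=(15.7,0), heading=0, 30 segment(s) drawn

Segment lengths:
  seg 1: (0,0) -> (5.4,0), length = 5.4
  seg 2: (5.4,0) -> (16.9,0), length = 11.5
  seg 3: (16.9,0) -> (29.6,0), length = 12.7
  seg 4: (29.6,0) -> (39.2,0), length = 9.6
  seg 5: (39.2,0) -> (52.7,0), length = 13.5
  seg 6: (52.7,0) -> (52.7,-6.8), length = 6.8
  seg 7: (52.7,-6.8) -> (59.5,-6.8), length = 6.8
  seg 8: (59.5,-6.8) -> (59.5,0), length = 6.8
  seg 9: (59.5,0) -> (52.7,0), length = 6.8
  seg 10: (52.7,0) -> (52.7,-9.6), length = 9.6
  seg 11: (52.7,-9.6) -> (52.7,-23.1), length = 13.5
  seg 12: (52.7,-23.1) -> (45.9,-23.1), length = 6.8
  seg 13: (45.9,-23.1) -> (45.9,-29.9), length = 6.8
  seg 14: (45.9,-29.9) -> (52.7,-29.9), length = 6.8
  seg 15: (52.7,-29.9) -> (52.7,-23.1), length = 6.8
  seg 16: (52.7,-23.1) -> (43.1,-23.1), length = 9.6
  seg 17: (43.1,-23.1) -> (29.6,-23.1), length = 13.5
  seg 18: (29.6,-23.1) -> (29.6,-16.3), length = 6.8
  seg 19: (29.6,-16.3) -> (22.8,-16.3), length = 6.8
  seg 20: (22.8,-16.3) -> (22.8,-23.1), length = 6.8
  seg 21: (22.8,-23.1) -> (29.6,-23.1), length = 6.8
  seg 22: (29.6,-23.1) -> (29.6,-13.5), length = 9.6
  seg 23: (29.6,-13.5) -> (29.6,0), length = 13.5
  seg 24: (29.6,0) -> (36.4,0), length = 6.8
  seg 25: (36.4,0) -> (36.4,6.8), length = 6.8
  seg 26: (36.4,6.8) -> (29.6,6.8), length = 6.8
  seg 27: (29.6,6.8) -> (29.6,0), length = 6.8
  seg 28: (29.6,0) -> (32.7,0), length = 3.1
  seg 29: (32.7,0) -> (19.4,0), length = 13.3
  seg 30: (19.4,0) -> (15.7,0), length = 3.7
Total = 250.9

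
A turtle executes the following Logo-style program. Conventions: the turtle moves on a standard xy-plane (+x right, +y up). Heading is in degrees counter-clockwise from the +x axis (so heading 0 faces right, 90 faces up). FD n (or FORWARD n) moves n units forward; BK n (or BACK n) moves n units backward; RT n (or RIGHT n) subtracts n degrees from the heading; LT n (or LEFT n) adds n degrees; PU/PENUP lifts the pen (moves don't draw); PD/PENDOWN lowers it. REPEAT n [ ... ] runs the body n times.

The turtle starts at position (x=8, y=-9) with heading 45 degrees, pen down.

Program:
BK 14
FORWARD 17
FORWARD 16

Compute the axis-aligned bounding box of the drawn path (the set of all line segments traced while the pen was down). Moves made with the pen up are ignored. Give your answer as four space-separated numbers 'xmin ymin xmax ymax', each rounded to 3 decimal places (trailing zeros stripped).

Answer: -1.899 -18.899 21.435 4.435

Derivation:
Executing turtle program step by step:
Start: pos=(8,-9), heading=45, pen down
BK 14: (8,-9) -> (-1.899,-18.899) [heading=45, draw]
FD 17: (-1.899,-18.899) -> (10.121,-6.879) [heading=45, draw]
FD 16: (10.121,-6.879) -> (21.435,4.435) [heading=45, draw]
Final: pos=(21.435,4.435), heading=45, 3 segment(s) drawn

Segment endpoints: x in {-1.899, 8, 10.121, 21.435}, y in {-18.899, -9, -6.879, 4.435}
xmin=-1.899, ymin=-18.899, xmax=21.435, ymax=4.435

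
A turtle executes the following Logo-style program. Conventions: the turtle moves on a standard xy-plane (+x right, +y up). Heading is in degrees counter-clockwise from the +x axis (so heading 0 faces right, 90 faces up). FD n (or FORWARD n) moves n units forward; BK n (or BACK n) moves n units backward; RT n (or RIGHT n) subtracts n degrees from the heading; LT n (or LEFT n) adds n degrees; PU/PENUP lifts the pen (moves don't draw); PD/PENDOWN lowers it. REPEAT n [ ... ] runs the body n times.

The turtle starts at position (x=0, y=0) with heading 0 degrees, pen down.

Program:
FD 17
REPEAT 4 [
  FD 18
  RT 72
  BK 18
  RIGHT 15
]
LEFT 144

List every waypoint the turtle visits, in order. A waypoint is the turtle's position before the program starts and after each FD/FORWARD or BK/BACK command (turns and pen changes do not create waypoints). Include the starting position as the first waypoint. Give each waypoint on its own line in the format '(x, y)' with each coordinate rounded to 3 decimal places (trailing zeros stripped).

Answer: (0, 0)
(17, 0)
(35, 0)
(29.438, 17.119)
(30.38, -0.856)
(47.184, 5.594)
(29.283, 3.713)
(36.604, -12.731)
(33.788, 5.047)
(17.75, -3.124)

Derivation:
Executing turtle program step by step:
Start: pos=(0,0), heading=0, pen down
FD 17: (0,0) -> (17,0) [heading=0, draw]
REPEAT 4 [
  -- iteration 1/4 --
  FD 18: (17,0) -> (35,0) [heading=0, draw]
  RT 72: heading 0 -> 288
  BK 18: (35,0) -> (29.438,17.119) [heading=288, draw]
  RT 15: heading 288 -> 273
  -- iteration 2/4 --
  FD 18: (29.438,17.119) -> (30.38,-0.856) [heading=273, draw]
  RT 72: heading 273 -> 201
  BK 18: (30.38,-0.856) -> (47.184,5.594) [heading=201, draw]
  RT 15: heading 201 -> 186
  -- iteration 3/4 --
  FD 18: (47.184,5.594) -> (29.283,3.713) [heading=186, draw]
  RT 72: heading 186 -> 114
  BK 18: (29.283,3.713) -> (36.604,-12.731) [heading=114, draw]
  RT 15: heading 114 -> 99
  -- iteration 4/4 --
  FD 18: (36.604,-12.731) -> (33.788,5.047) [heading=99, draw]
  RT 72: heading 99 -> 27
  BK 18: (33.788,5.047) -> (17.75,-3.124) [heading=27, draw]
  RT 15: heading 27 -> 12
]
LT 144: heading 12 -> 156
Final: pos=(17.75,-3.124), heading=156, 9 segment(s) drawn
Waypoints (10 total):
(0, 0)
(17, 0)
(35, 0)
(29.438, 17.119)
(30.38, -0.856)
(47.184, 5.594)
(29.283, 3.713)
(36.604, -12.731)
(33.788, 5.047)
(17.75, -3.124)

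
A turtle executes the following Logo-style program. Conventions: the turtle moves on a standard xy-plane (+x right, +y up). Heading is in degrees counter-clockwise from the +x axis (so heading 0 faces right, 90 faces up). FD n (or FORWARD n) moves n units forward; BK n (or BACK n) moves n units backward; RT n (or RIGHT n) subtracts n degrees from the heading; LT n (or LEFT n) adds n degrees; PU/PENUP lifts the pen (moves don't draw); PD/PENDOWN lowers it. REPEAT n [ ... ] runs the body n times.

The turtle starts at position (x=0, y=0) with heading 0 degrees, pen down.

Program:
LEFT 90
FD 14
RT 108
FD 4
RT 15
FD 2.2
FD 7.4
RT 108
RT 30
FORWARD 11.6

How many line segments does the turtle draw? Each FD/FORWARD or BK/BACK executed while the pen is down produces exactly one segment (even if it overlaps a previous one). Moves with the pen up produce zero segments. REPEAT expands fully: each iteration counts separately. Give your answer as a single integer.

Answer: 5

Derivation:
Executing turtle program step by step:
Start: pos=(0,0), heading=0, pen down
LT 90: heading 0 -> 90
FD 14: (0,0) -> (0,14) [heading=90, draw]
RT 108: heading 90 -> 342
FD 4: (0,14) -> (3.804,12.764) [heading=342, draw]
RT 15: heading 342 -> 327
FD 2.2: (3.804,12.764) -> (5.649,11.566) [heading=327, draw]
FD 7.4: (5.649,11.566) -> (11.855,7.535) [heading=327, draw]
RT 108: heading 327 -> 219
RT 30: heading 219 -> 189
FD 11.6: (11.855,7.535) -> (0.398,5.721) [heading=189, draw]
Final: pos=(0.398,5.721), heading=189, 5 segment(s) drawn
Segments drawn: 5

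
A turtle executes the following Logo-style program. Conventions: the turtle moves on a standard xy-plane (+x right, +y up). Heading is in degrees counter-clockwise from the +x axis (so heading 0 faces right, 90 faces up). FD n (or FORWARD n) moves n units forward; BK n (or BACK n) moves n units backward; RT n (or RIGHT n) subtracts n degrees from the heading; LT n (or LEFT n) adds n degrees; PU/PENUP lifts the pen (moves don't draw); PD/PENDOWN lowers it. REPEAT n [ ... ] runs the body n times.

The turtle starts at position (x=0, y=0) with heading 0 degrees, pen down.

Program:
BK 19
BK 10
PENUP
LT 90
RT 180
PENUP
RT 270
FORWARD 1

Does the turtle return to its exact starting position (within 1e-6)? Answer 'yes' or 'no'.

Executing turtle program step by step:
Start: pos=(0,0), heading=0, pen down
BK 19: (0,0) -> (-19,0) [heading=0, draw]
BK 10: (-19,0) -> (-29,0) [heading=0, draw]
PU: pen up
LT 90: heading 0 -> 90
RT 180: heading 90 -> 270
PU: pen up
RT 270: heading 270 -> 0
FD 1: (-29,0) -> (-28,0) [heading=0, move]
Final: pos=(-28,0), heading=0, 2 segment(s) drawn

Start position: (0, 0)
Final position: (-28, 0)
Distance = 28; >= 1e-6 -> NOT closed

Answer: no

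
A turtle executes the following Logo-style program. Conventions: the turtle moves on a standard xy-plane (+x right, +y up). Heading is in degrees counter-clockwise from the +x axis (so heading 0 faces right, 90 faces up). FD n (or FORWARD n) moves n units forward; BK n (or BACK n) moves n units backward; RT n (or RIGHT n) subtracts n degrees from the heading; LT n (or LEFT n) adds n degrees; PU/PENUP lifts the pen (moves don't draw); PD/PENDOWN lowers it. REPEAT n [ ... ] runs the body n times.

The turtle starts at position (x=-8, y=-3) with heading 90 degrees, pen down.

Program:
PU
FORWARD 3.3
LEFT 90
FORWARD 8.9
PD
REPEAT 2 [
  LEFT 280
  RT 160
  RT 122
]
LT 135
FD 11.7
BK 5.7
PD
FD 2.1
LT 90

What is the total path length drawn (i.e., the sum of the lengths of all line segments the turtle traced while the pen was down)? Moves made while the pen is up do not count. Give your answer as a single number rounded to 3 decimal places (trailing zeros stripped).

Executing turtle program step by step:
Start: pos=(-8,-3), heading=90, pen down
PU: pen up
FD 3.3: (-8,-3) -> (-8,0.3) [heading=90, move]
LT 90: heading 90 -> 180
FD 8.9: (-8,0.3) -> (-16.9,0.3) [heading=180, move]
PD: pen down
REPEAT 2 [
  -- iteration 1/2 --
  LT 280: heading 180 -> 100
  RT 160: heading 100 -> 300
  RT 122: heading 300 -> 178
  -- iteration 2/2 --
  LT 280: heading 178 -> 98
  RT 160: heading 98 -> 298
  RT 122: heading 298 -> 176
]
LT 135: heading 176 -> 311
FD 11.7: (-16.9,0.3) -> (-9.224,-8.53) [heading=311, draw]
BK 5.7: (-9.224,-8.53) -> (-12.964,-4.228) [heading=311, draw]
PD: pen down
FD 2.1: (-12.964,-4.228) -> (-11.586,-5.813) [heading=311, draw]
LT 90: heading 311 -> 41
Final: pos=(-11.586,-5.813), heading=41, 3 segment(s) drawn

Segment lengths:
  seg 1: (-16.9,0.3) -> (-9.224,-8.53), length = 11.7
  seg 2: (-9.224,-8.53) -> (-12.964,-4.228), length = 5.7
  seg 3: (-12.964,-4.228) -> (-11.586,-5.813), length = 2.1
Total = 19.5

Answer: 19.5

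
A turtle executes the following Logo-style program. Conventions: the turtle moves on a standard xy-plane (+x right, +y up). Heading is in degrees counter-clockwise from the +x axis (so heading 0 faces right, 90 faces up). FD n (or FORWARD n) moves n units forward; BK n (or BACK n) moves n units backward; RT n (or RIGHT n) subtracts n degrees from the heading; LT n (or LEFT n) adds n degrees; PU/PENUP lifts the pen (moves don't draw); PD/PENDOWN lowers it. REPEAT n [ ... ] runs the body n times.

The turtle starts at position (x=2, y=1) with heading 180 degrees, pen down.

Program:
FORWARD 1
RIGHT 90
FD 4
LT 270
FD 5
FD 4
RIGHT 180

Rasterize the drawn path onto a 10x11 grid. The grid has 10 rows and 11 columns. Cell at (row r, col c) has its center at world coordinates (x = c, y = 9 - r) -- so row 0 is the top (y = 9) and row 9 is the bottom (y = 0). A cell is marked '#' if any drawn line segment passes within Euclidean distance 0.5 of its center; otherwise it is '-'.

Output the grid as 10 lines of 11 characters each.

Answer: -----------
-----------
-----------
-----------
-##########
-#---------
-#---------
-#---------
-##--------
-----------

Derivation:
Segment 0: (2,1) -> (1,1)
Segment 1: (1,1) -> (1,5)
Segment 2: (1,5) -> (6,5)
Segment 3: (6,5) -> (10,5)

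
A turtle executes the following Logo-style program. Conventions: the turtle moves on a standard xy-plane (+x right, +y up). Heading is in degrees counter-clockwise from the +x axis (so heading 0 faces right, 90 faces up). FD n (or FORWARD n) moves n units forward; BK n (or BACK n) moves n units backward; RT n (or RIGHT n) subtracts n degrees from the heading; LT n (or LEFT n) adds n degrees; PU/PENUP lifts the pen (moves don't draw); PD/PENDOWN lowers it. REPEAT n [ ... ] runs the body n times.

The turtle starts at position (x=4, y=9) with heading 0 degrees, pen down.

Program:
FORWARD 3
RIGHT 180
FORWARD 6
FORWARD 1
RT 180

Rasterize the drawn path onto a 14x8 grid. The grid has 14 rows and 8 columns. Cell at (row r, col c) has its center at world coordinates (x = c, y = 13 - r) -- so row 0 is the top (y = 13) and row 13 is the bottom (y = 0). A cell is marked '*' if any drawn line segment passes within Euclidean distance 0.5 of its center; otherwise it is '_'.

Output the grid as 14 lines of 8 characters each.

Answer: ________
________
________
________
********
________
________
________
________
________
________
________
________
________

Derivation:
Segment 0: (4,9) -> (7,9)
Segment 1: (7,9) -> (1,9)
Segment 2: (1,9) -> (0,9)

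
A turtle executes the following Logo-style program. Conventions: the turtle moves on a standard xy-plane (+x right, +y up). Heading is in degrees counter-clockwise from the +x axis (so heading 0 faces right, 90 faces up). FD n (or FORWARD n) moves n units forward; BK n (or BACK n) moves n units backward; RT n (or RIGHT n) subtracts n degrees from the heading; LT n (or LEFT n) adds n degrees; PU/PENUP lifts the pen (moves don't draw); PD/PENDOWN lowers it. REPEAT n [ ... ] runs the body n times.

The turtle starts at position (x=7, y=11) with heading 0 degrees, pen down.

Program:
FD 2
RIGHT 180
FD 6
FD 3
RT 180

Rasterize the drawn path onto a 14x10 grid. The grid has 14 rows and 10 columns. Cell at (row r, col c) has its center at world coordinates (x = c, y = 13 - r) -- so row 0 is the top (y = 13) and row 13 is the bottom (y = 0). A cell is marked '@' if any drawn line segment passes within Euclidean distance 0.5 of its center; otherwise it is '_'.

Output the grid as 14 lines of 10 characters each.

Answer: __________
__________
@@@@@@@@@@
__________
__________
__________
__________
__________
__________
__________
__________
__________
__________
__________

Derivation:
Segment 0: (7,11) -> (9,11)
Segment 1: (9,11) -> (3,11)
Segment 2: (3,11) -> (0,11)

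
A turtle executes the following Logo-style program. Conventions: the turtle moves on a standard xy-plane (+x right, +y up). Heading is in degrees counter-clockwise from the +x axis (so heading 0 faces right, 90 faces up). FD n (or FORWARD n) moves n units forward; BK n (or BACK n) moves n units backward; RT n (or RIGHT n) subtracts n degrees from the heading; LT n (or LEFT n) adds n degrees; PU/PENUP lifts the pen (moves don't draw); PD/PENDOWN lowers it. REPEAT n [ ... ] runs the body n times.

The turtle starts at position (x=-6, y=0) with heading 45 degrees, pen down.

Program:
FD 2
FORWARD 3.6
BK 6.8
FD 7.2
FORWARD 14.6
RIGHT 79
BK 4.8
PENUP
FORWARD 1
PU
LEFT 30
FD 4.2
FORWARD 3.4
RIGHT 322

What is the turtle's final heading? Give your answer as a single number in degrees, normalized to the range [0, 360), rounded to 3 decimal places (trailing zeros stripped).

Answer: 34

Derivation:
Executing turtle program step by step:
Start: pos=(-6,0), heading=45, pen down
FD 2: (-6,0) -> (-4.586,1.414) [heading=45, draw]
FD 3.6: (-4.586,1.414) -> (-2.04,3.96) [heading=45, draw]
BK 6.8: (-2.04,3.96) -> (-6.849,-0.849) [heading=45, draw]
FD 7.2: (-6.849,-0.849) -> (-1.757,4.243) [heading=45, draw]
FD 14.6: (-1.757,4.243) -> (8.566,14.566) [heading=45, draw]
RT 79: heading 45 -> 326
BK 4.8: (8.566,14.566) -> (4.587,17.251) [heading=326, draw]
PU: pen up
FD 1: (4.587,17.251) -> (5.416,16.691) [heading=326, move]
PU: pen up
LT 30: heading 326 -> 356
FD 4.2: (5.416,16.691) -> (9.606,16.398) [heading=356, move]
FD 3.4: (9.606,16.398) -> (12.998,16.161) [heading=356, move]
RT 322: heading 356 -> 34
Final: pos=(12.998,16.161), heading=34, 6 segment(s) drawn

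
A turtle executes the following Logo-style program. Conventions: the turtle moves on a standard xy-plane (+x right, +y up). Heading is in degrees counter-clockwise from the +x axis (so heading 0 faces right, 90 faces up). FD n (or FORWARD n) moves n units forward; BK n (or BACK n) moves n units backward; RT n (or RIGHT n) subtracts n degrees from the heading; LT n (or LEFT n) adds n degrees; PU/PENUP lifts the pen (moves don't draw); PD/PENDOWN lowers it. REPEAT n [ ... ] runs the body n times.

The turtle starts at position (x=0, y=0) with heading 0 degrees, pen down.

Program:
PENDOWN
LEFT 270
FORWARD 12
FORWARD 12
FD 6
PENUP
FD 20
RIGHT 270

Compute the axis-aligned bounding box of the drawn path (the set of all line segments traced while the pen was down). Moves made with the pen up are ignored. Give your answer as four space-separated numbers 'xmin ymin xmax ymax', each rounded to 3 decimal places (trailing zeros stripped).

Answer: 0 -30 0 0

Derivation:
Executing turtle program step by step:
Start: pos=(0,0), heading=0, pen down
PD: pen down
LT 270: heading 0 -> 270
FD 12: (0,0) -> (0,-12) [heading=270, draw]
FD 12: (0,-12) -> (0,-24) [heading=270, draw]
FD 6: (0,-24) -> (0,-30) [heading=270, draw]
PU: pen up
FD 20: (0,-30) -> (0,-50) [heading=270, move]
RT 270: heading 270 -> 0
Final: pos=(0,-50), heading=0, 3 segment(s) drawn

Segment endpoints: x in {0, 0, 0, 0}, y in {-30, -24, -12, 0}
xmin=0, ymin=-30, xmax=0, ymax=0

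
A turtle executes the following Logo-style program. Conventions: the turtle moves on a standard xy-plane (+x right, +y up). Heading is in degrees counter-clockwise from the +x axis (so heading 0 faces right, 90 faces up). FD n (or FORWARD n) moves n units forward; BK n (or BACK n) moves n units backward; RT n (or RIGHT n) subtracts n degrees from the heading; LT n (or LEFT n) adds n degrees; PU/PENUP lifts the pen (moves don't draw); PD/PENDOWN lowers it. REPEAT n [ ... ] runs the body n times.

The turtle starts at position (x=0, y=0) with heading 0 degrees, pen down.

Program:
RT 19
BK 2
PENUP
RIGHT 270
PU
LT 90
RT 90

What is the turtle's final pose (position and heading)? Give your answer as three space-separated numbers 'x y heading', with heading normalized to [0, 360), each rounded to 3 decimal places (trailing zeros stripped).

Executing turtle program step by step:
Start: pos=(0,0), heading=0, pen down
RT 19: heading 0 -> 341
BK 2: (0,0) -> (-1.891,0.651) [heading=341, draw]
PU: pen up
RT 270: heading 341 -> 71
PU: pen up
LT 90: heading 71 -> 161
RT 90: heading 161 -> 71
Final: pos=(-1.891,0.651), heading=71, 1 segment(s) drawn

Answer: -1.891 0.651 71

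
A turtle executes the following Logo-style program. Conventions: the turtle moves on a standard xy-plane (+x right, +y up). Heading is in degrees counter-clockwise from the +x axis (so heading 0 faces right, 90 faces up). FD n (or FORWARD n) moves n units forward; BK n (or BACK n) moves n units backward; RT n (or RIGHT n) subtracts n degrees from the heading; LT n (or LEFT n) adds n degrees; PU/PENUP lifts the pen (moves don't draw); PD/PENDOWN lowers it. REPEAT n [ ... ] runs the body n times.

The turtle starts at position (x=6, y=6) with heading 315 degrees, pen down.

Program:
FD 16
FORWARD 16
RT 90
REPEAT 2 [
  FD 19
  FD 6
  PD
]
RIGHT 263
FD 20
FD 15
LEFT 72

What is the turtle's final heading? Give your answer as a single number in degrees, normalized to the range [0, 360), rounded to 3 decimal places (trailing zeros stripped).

Executing turtle program step by step:
Start: pos=(6,6), heading=315, pen down
FD 16: (6,6) -> (17.314,-5.314) [heading=315, draw]
FD 16: (17.314,-5.314) -> (28.627,-16.627) [heading=315, draw]
RT 90: heading 315 -> 225
REPEAT 2 [
  -- iteration 1/2 --
  FD 19: (28.627,-16.627) -> (15.192,-30.062) [heading=225, draw]
  FD 6: (15.192,-30.062) -> (10.95,-34.305) [heading=225, draw]
  PD: pen down
  -- iteration 2/2 --
  FD 19: (10.95,-34.305) -> (-2.485,-47.74) [heading=225, draw]
  FD 6: (-2.485,-47.74) -> (-6.728,-51.983) [heading=225, draw]
  PD: pen down
]
RT 263: heading 225 -> 322
FD 20: (-6.728,-51.983) -> (9.032,-64.296) [heading=322, draw]
FD 15: (9.032,-64.296) -> (20.852,-73.531) [heading=322, draw]
LT 72: heading 322 -> 34
Final: pos=(20.852,-73.531), heading=34, 8 segment(s) drawn

Answer: 34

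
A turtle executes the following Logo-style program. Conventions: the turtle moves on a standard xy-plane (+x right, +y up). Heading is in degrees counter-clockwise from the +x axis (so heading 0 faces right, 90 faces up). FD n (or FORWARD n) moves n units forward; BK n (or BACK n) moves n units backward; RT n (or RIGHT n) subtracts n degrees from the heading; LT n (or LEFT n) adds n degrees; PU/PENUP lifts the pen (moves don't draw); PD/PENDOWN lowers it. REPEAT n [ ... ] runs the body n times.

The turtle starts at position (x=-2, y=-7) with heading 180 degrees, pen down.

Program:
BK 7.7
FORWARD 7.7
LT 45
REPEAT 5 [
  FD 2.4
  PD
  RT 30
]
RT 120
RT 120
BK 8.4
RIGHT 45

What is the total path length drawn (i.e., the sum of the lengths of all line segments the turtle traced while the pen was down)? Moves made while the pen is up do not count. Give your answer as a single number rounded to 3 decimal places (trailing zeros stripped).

Answer: 35.8

Derivation:
Executing turtle program step by step:
Start: pos=(-2,-7), heading=180, pen down
BK 7.7: (-2,-7) -> (5.7,-7) [heading=180, draw]
FD 7.7: (5.7,-7) -> (-2,-7) [heading=180, draw]
LT 45: heading 180 -> 225
REPEAT 5 [
  -- iteration 1/5 --
  FD 2.4: (-2,-7) -> (-3.697,-8.697) [heading=225, draw]
  PD: pen down
  RT 30: heading 225 -> 195
  -- iteration 2/5 --
  FD 2.4: (-3.697,-8.697) -> (-6.015,-9.318) [heading=195, draw]
  PD: pen down
  RT 30: heading 195 -> 165
  -- iteration 3/5 --
  FD 2.4: (-6.015,-9.318) -> (-8.334,-8.697) [heading=165, draw]
  PD: pen down
  RT 30: heading 165 -> 135
  -- iteration 4/5 --
  FD 2.4: (-8.334,-8.697) -> (-10.031,-7) [heading=135, draw]
  PD: pen down
  RT 30: heading 135 -> 105
  -- iteration 5/5 --
  FD 2.4: (-10.031,-7) -> (-10.652,-4.682) [heading=105, draw]
  PD: pen down
  RT 30: heading 105 -> 75
]
RT 120: heading 75 -> 315
RT 120: heading 315 -> 195
BK 8.4: (-10.652,-4.682) -> (-2.538,-2.508) [heading=195, draw]
RT 45: heading 195 -> 150
Final: pos=(-2.538,-2.508), heading=150, 8 segment(s) drawn

Segment lengths:
  seg 1: (-2,-7) -> (5.7,-7), length = 7.7
  seg 2: (5.7,-7) -> (-2,-7), length = 7.7
  seg 3: (-2,-7) -> (-3.697,-8.697), length = 2.4
  seg 4: (-3.697,-8.697) -> (-6.015,-9.318), length = 2.4
  seg 5: (-6.015,-9.318) -> (-8.334,-8.697), length = 2.4
  seg 6: (-8.334,-8.697) -> (-10.031,-7), length = 2.4
  seg 7: (-10.031,-7) -> (-10.652,-4.682), length = 2.4
  seg 8: (-10.652,-4.682) -> (-2.538,-2.508), length = 8.4
Total = 35.8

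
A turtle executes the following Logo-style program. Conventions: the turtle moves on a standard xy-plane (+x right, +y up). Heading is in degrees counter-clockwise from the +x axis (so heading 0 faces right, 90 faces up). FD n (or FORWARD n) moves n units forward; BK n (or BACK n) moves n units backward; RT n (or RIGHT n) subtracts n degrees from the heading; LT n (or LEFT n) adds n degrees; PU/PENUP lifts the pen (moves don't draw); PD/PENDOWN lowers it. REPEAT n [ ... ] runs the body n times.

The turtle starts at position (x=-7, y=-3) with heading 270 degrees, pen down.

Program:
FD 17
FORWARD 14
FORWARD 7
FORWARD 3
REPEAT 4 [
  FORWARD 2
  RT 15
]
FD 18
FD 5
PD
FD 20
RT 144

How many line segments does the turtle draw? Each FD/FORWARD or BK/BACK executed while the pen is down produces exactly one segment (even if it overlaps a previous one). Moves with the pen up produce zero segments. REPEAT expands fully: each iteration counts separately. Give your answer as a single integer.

Answer: 11

Derivation:
Executing turtle program step by step:
Start: pos=(-7,-3), heading=270, pen down
FD 17: (-7,-3) -> (-7,-20) [heading=270, draw]
FD 14: (-7,-20) -> (-7,-34) [heading=270, draw]
FD 7: (-7,-34) -> (-7,-41) [heading=270, draw]
FD 3: (-7,-41) -> (-7,-44) [heading=270, draw]
REPEAT 4 [
  -- iteration 1/4 --
  FD 2: (-7,-44) -> (-7,-46) [heading=270, draw]
  RT 15: heading 270 -> 255
  -- iteration 2/4 --
  FD 2: (-7,-46) -> (-7.518,-47.932) [heading=255, draw]
  RT 15: heading 255 -> 240
  -- iteration 3/4 --
  FD 2: (-7.518,-47.932) -> (-8.518,-49.664) [heading=240, draw]
  RT 15: heading 240 -> 225
  -- iteration 4/4 --
  FD 2: (-8.518,-49.664) -> (-9.932,-51.078) [heading=225, draw]
  RT 15: heading 225 -> 210
]
FD 18: (-9.932,-51.078) -> (-25.52,-60.078) [heading=210, draw]
FD 5: (-25.52,-60.078) -> (-29.85,-62.578) [heading=210, draw]
PD: pen down
FD 20: (-29.85,-62.578) -> (-47.171,-72.578) [heading=210, draw]
RT 144: heading 210 -> 66
Final: pos=(-47.171,-72.578), heading=66, 11 segment(s) drawn
Segments drawn: 11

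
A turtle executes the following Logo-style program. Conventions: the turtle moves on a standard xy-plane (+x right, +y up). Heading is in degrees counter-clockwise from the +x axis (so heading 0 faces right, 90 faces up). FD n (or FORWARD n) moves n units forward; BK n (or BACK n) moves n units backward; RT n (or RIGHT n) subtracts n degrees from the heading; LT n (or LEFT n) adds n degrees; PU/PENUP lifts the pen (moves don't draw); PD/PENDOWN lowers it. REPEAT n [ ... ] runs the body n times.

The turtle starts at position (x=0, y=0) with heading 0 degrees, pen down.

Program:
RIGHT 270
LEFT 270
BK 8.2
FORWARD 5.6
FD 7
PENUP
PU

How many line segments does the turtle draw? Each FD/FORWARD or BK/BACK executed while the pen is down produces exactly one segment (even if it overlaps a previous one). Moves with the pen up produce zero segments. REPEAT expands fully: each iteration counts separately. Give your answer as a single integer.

Answer: 3

Derivation:
Executing turtle program step by step:
Start: pos=(0,0), heading=0, pen down
RT 270: heading 0 -> 90
LT 270: heading 90 -> 0
BK 8.2: (0,0) -> (-8.2,0) [heading=0, draw]
FD 5.6: (-8.2,0) -> (-2.6,0) [heading=0, draw]
FD 7: (-2.6,0) -> (4.4,0) [heading=0, draw]
PU: pen up
PU: pen up
Final: pos=(4.4,0), heading=0, 3 segment(s) drawn
Segments drawn: 3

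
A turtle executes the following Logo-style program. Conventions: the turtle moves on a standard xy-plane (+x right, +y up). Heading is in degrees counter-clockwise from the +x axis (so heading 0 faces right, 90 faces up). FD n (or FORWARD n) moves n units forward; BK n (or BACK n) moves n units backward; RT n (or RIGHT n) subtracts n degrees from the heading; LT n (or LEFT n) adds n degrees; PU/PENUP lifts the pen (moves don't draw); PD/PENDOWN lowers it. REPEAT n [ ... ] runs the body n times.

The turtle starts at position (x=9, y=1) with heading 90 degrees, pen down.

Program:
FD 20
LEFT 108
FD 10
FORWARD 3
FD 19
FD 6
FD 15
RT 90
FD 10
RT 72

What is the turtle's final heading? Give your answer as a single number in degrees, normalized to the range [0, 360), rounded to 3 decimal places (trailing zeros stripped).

Answer: 36

Derivation:
Executing turtle program step by step:
Start: pos=(9,1), heading=90, pen down
FD 20: (9,1) -> (9,21) [heading=90, draw]
LT 108: heading 90 -> 198
FD 10: (9,21) -> (-0.511,17.91) [heading=198, draw]
FD 3: (-0.511,17.91) -> (-3.364,16.983) [heading=198, draw]
FD 19: (-3.364,16.983) -> (-21.434,11.111) [heading=198, draw]
FD 6: (-21.434,11.111) -> (-27.14,9.257) [heading=198, draw]
FD 15: (-27.14,9.257) -> (-41.406,4.622) [heading=198, draw]
RT 90: heading 198 -> 108
FD 10: (-41.406,4.622) -> (-44.496,14.133) [heading=108, draw]
RT 72: heading 108 -> 36
Final: pos=(-44.496,14.133), heading=36, 7 segment(s) drawn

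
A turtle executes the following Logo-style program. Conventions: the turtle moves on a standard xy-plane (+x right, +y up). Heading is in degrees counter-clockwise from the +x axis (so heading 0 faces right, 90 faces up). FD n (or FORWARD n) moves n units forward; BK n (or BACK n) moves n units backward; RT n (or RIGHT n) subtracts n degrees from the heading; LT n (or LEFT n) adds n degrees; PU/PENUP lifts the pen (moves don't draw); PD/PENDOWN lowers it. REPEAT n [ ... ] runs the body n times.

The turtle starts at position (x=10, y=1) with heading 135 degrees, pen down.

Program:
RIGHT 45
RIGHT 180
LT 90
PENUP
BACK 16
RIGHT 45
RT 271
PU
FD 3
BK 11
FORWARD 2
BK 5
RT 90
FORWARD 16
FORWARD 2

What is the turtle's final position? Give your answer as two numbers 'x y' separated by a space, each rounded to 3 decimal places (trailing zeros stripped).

Answer: -1.409 -19.589

Derivation:
Executing turtle program step by step:
Start: pos=(10,1), heading=135, pen down
RT 45: heading 135 -> 90
RT 180: heading 90 -> 270
LT 90: heading 270 -> 0
PU: pen up
BK 16: (10,1) -> (-6,1) [heading=0, move]
RT 45: heading 0 -> 315
RT 271: heading 315 -> 44
PU: pen up
FD 3: (-6,1) -> (-3.842,3.084) [heading=44, move]
BK 11: (-3.842,3.084) -> (-11.755,-4.557) [heading=44, move]
FD 2: (-11.755,-4.557) -> (-10.316,-3.168) [heading=44, move]
BK 5: (-10.316,-3.168) -> (-13.913,-6.641) [heading=44, move]
RT 90: heading 44 -> 314
FD 16: (-13.913,-6.641) -> (-2.798,-18.151) [heading=314, move]
FD 2: (-2.798,-18.151) -> (-1.409,-19.589) [heading=314, move]
Final: pos=(-1.409,-19.589), heading=314, 0 segment(s) drawn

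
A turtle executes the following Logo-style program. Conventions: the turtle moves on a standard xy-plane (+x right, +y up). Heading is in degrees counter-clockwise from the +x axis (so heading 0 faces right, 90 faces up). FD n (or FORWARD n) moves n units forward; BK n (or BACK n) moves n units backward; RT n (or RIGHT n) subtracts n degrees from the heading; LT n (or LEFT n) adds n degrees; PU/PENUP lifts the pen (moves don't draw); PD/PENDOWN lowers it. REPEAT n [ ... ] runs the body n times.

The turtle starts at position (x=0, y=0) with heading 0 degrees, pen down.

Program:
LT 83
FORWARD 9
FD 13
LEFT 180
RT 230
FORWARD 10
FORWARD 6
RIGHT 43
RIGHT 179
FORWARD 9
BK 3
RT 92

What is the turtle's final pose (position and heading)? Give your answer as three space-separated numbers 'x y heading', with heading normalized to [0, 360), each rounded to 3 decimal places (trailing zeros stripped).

Answer: 10.174 31.489 79

Derivation:
Executing turtle program step by step:
Start: pos=(0,0), heading=0, pen down
LT 83: heading 0 -> 83
FD 9: (0,0) -> (1.097,8.933) [heading=83, draw]
FD 13: (1.097,8.933) -> (2.681,21.836) [heading=83, draw]
LT 180: heading 83 -> 263
RT 230: heading 263 -> 33
FD 10: (2.681,21.836) -> (11.068,27.282) [heading=33, draw]
FD 6: (11.068,27.282) -> (16.1,30.55) [heading=33, draw]
RT 43: heading 33 -> 350
RT 179: heading 350 -> 171
FD 9: (16.1,30.55) -> (7.211,31.958) [heading=171, draw]
BK 3: (7.211,31.958) -> (10.174,31.489) [heading=171, draw]
RT 92: heading 171 -> 79
Final: pos=(10.174,31.489), heading=79, 6 segment(s) drawn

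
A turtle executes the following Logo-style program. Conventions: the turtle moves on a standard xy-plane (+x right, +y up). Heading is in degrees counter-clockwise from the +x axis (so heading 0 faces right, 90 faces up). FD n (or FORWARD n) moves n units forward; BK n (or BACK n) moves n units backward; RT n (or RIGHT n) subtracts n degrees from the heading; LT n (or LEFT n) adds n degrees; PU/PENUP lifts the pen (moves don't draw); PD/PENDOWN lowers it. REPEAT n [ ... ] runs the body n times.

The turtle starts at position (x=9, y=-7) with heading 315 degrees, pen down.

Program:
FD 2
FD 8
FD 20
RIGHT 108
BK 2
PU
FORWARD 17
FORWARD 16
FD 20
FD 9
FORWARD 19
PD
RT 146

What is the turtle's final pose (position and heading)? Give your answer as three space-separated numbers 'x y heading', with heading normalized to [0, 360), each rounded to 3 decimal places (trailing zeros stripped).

Executing turtle program step by step:
Start: pos=(9,-7), heading=315, pen down
FD 2: (9,-7) -> (10.414,-8.414) [heading=315, draw]
FD 8: (10.414,-8.414) -> (16.071,-14.071) [heading=315, draw]
FD 20: (16.071,-14.071) -> (30.213,-28.213) [heading=315, draw]
RT 108: heading 315 -> 207
BK 2: (30.213,-28.213) -> (31.995,-27.305) [heading=207, draw]
PU: pen up
FD 17: (31.995,-27.305) -> (16.848,-35.023) [heading=207, move]
FD 16: (16.848,-35.023) -> (2.592,-42.287) [heading=207, move]
FD 20: (2.592,-42.287) -> (-15.228,-51.367) [heading=207, move]
FD 9: (-15.228,-51.367) -> (-23.247,-55.453) [heading=207, move]
FD 19: (-23.247,-55.453) -> (-40.176,-64.078) [heading=207, move]
PD: pen down
RT 146: heading 207 -> 61
Final: pos=(-40.176,-64.078), heading=61, 4 segment(s) drawn

Answer: -40.176 -64.078 61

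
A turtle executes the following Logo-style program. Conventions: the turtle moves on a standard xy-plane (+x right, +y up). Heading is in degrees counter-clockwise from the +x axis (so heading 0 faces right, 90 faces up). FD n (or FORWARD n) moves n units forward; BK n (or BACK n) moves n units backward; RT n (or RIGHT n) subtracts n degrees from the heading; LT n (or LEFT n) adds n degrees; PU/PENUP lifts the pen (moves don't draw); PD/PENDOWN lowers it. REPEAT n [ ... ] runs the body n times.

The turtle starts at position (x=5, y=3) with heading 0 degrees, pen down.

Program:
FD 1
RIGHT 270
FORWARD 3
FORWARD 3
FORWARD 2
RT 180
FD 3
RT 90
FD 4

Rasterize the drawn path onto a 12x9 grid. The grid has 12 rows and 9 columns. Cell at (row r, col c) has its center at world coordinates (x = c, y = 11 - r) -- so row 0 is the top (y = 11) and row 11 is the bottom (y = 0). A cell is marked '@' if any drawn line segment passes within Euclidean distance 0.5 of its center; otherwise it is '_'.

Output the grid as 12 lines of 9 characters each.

Answer: ______@__
______@__
______@__
__@@@@@__
______@__
______@__
______@__
______@__
_____@@__
_________
_________
_________

Derivation:
Segment 0: (5,3) -> (6,3)
Segment 1: (6,3) -> (6,6)
Segment 2: (6,6) -> (6,9)
Segment 3: (6,9) -> (6,11)
Segment 4: (6,11) -> (6,8)
Segment 5: (6,8) -> (2,8)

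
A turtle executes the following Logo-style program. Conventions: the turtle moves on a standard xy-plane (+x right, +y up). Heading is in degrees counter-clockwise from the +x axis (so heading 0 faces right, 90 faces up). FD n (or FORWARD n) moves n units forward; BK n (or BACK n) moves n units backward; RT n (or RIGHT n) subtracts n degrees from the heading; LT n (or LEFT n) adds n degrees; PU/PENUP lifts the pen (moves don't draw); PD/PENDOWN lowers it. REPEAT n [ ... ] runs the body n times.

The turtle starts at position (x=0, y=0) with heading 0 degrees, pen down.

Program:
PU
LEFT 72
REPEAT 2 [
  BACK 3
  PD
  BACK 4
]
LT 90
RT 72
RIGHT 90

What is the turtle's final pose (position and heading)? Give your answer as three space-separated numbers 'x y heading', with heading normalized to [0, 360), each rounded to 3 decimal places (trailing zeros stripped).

Executing turtle program step by step:
Start: pos=(0,0), heading=0, pen down
PU: pen up
LT 72: heading 0 -> 72
REPEAT 2 [
  -- iteration 1/2 --
  BK 3: (0,0) -> (-0.927,-2.853) [heading=72, move]
  PD: pen down
  BK 4: (-0.927,-2.853) -> (-2.163,-6.657) [heading=72, draw]
  -- iteration 2/2 --
  BK 3: (-2.163,-6.657) -> (-3.09,-9.511) [heading=72, draw]
  PD: pen down
  BK 4: (-3.09,-9.511) -> (-4.326,-13.315) [heading=72, draw]
]
LT 90: heading 72 -> 162
RT 72: heading 162 -> 90
RT 90: heading 90 -> 0
Final: pos=(-4.326,-13.315), heading=0, 3 segment(s) drawn

Answer: -4.326 -13.315 0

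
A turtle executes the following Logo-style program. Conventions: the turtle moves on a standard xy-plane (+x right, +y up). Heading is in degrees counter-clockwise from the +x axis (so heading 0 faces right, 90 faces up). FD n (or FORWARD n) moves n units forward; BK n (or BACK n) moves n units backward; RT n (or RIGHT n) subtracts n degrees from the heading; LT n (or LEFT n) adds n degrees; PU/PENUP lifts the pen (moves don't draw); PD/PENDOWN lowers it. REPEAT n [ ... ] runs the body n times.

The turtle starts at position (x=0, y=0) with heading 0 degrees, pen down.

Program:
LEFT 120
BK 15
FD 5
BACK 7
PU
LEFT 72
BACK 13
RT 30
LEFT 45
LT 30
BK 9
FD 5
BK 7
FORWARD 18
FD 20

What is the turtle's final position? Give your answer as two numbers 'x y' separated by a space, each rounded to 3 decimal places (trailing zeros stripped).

Answer: 6.511 -34.664

Derivation:
Executing turtle program step by step:
Start: pos=(0,0), heading=0, pen down
LT 120: heading 0 -> 120
BK 15: (0,0) -> (7.5,-12.99) [heading=120, draw]
FD 5: (7.5,-12.99) -> (5,-8.66) [heading=120, draw]
BK 7: (5,-8.66) -> (8.5,-14.722) [heading=120, draw]
PU: pen up
LT 72: heading 120 -> 192
BK 13: (8.5,-14.722) -> (21.216,-12.02) [heading=192, move]
RT 30: heading 192 -> 162
LT 45: heading 162 -> 207
LT 30: heading 207 -> 237
BK 9: (21.216,-12.02) -> (26.118,-4.472) [heading=237, move]
FD 5: (26.118,-4.472) -> (23.394,-8.665) [heading=237, move]
BK 7: (23.394,-8.665) -> (27.207,-2.794) [heading=237, move]
FD 18: (27.207,-2.794) -> (17.403,-17.89) [heading=237, move]
FD 20: (17.403,-17.89) -> (6.511,-34.664) [heading=237, move]
Final: pos=(6.511,-34.664), heading=237, 3 segment(s) drawn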